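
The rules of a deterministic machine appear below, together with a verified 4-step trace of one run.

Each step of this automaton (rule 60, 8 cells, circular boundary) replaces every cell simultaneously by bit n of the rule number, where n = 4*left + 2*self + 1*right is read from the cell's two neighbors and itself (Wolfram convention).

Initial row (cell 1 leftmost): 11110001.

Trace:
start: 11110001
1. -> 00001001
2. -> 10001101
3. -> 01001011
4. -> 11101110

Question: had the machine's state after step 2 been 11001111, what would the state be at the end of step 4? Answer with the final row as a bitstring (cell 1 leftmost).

state after step 2 := 11001111
3. -> 00101000
4. -> 00111100

00111100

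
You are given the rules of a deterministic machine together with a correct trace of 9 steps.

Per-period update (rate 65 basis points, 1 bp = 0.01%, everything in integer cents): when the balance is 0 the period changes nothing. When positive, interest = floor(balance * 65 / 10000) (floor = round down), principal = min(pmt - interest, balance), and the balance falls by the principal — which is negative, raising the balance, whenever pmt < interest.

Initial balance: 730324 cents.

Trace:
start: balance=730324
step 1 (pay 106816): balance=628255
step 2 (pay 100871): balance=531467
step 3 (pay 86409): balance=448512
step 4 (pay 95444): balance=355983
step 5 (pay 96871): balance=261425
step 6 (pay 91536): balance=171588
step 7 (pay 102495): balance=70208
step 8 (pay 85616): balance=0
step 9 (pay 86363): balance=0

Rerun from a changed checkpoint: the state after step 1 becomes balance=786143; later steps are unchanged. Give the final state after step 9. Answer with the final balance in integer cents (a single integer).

64874

state after step 1 := balance=786143
step 2 (pay 100871): balance=690381
step 3 (pay 86409): balance=608459
step 4 (pay 95444): balance=516969
step 5 (pay 96871): balance=423458
step 6 (pay 91536): balance=334674
step 7 (pay 102495): balance=234354
step 8 (pay 85616): balance=150261
step 9 (pay 86363): balance=64874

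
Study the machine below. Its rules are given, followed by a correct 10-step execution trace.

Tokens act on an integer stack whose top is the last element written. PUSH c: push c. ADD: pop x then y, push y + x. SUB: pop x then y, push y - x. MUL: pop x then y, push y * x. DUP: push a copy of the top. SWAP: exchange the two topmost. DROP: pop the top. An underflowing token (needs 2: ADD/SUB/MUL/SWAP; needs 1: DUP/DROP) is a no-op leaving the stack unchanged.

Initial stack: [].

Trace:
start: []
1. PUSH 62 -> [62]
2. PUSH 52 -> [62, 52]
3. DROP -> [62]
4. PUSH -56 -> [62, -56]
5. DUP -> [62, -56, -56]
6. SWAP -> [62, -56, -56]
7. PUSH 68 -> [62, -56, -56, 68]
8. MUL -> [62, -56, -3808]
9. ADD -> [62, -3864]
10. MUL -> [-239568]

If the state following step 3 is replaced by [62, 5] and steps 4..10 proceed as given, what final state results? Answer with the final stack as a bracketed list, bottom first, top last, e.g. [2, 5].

[62, -19320]

state after step 3 := [62, 5]
4. PUSH -56 -> [62, 5, -56]
5. DUP -> [62, 5, -56, -56]
6. SWAP -> [62, 5, -56, -56]
7. PUSH 68 -> [62, 5, -56, -56, 68]
8. MUL -> [62, 5, -56, -3808]
9. ADD -> [62, 5, -3864]
10. MUL -> [62, -19320]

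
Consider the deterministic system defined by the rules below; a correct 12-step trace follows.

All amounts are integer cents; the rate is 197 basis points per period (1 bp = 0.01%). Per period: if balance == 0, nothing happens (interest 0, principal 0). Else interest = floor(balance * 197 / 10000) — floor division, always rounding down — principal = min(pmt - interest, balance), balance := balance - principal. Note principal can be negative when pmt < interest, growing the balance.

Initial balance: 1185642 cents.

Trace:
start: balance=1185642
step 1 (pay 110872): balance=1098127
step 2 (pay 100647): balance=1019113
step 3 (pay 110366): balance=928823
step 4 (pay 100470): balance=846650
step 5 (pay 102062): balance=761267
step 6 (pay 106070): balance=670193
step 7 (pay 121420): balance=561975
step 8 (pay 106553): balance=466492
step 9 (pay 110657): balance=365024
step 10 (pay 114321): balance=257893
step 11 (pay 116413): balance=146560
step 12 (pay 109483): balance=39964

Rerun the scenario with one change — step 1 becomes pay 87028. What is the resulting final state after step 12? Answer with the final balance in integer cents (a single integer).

69517

(re-executing from step 1 with the substitution; state before step 1: balance=1185642)
step 1 (pay 87028): balance=1121971
step 2 (pay 100647): balance=1043426
step 3 (pay 110366): balance=953615
step 4 (pay 100470): balance=871931
step 5 (pay 102062): balance=787046
step 6 (pay 106070): balance=696480
step 7 (pay 121420): balance=588780
step 8 (pay 106553): balance=493825
step 9 (pay 110657): balance=392896
step 10 (pay 114321): balance=286315
step 11 (pay 116413): balance=175542
step 12 (pay 109483): balance=69517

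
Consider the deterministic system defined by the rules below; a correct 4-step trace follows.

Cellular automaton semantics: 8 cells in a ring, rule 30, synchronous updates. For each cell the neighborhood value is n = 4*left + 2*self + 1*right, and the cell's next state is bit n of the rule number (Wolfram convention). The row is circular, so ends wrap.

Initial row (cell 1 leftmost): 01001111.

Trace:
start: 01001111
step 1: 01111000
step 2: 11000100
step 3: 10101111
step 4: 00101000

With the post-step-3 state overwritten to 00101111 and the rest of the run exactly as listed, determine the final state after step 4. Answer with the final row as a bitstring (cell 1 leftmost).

state after step 3 := 00101111
step 4: 11101000

11101000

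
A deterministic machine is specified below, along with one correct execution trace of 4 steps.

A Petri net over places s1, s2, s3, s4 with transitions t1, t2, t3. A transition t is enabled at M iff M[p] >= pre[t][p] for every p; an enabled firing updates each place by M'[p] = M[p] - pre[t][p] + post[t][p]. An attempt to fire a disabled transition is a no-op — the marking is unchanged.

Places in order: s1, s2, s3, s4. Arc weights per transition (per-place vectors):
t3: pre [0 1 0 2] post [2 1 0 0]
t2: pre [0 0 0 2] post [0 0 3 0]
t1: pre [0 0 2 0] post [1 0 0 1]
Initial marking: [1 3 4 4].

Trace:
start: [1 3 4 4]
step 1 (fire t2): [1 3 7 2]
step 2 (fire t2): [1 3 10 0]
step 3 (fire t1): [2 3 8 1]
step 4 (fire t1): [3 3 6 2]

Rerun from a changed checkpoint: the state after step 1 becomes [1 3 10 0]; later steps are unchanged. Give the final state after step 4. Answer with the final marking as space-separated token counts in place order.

3 3 6 2

state after step 1 := [1 3 10 0]
step 2 (fire t2): [1 3 10 0]
step 3 (fire t1): [2 3 8 1]
step 4 (fire t1): [3 3 6 2]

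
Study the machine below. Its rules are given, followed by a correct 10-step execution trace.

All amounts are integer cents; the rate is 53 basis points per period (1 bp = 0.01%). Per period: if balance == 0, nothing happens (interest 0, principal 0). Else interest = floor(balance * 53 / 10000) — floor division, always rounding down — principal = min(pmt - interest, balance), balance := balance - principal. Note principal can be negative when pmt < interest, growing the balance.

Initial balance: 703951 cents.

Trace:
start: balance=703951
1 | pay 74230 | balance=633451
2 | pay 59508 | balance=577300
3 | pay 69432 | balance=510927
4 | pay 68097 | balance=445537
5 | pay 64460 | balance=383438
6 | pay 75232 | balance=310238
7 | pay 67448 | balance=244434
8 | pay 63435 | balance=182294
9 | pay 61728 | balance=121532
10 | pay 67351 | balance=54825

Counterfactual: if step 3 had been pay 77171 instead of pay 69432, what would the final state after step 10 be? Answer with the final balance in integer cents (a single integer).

(re-executing from step 3 with the substitution; state before step 3: balance=577300)
3 | pay 77171 | balance=503188
4 | pay 68097 | balance=437757
5 | pay 64460 | balance=375617
6 | pay 75232 | balance=302375
7 | pay 67448 | balance=236529
8 | pay 63435 | balance=174347
9 | pay 61728 | balance=113543
10 | pay 67351 | balance=46793

46793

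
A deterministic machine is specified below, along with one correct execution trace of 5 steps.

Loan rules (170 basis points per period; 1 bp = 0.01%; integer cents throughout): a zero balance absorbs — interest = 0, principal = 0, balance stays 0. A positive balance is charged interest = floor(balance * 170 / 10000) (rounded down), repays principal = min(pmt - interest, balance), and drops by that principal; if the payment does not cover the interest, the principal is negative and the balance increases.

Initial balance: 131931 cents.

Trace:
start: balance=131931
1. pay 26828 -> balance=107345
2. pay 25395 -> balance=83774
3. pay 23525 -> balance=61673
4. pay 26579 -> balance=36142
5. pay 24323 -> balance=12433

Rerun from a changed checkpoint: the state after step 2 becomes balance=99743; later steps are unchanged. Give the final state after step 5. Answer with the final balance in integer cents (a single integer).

29230

state after step 2 := balance=99743
3. pay 23525 -> balance=77913
4. pay 26579 -> balance=52658
5. pay 24323 -> balance=29230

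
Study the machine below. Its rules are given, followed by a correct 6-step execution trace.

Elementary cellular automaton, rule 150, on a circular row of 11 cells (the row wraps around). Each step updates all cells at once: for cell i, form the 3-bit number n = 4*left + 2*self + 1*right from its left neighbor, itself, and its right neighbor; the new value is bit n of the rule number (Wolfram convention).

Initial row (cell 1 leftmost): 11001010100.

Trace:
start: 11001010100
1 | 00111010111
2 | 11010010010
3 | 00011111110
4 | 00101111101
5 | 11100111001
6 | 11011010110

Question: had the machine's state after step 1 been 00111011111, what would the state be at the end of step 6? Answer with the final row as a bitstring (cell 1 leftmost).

00100001011

state after step 1 := 00111011111
2 | 11010001110
3 | 00011010100
4 | 00100010110
5 | 01110110001
6 | 00100001011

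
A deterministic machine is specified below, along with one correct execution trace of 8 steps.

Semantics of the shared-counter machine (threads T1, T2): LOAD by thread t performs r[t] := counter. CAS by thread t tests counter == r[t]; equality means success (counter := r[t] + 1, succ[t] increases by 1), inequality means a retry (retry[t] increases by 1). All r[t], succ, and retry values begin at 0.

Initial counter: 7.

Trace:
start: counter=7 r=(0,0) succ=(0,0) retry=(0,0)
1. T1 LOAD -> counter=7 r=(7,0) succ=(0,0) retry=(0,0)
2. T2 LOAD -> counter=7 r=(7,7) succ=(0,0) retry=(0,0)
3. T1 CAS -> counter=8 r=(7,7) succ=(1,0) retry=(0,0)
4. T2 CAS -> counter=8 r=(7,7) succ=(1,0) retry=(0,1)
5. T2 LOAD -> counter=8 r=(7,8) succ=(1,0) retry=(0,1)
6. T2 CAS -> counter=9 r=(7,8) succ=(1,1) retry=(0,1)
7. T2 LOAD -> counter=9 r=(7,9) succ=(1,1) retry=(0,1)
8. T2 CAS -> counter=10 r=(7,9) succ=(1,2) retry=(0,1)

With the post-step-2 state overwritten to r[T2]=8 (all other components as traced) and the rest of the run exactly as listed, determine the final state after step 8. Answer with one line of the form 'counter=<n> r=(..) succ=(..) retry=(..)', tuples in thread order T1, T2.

counter=11 r=(7,10) succ=(1,3) retry=(0,0)

state after step 2 := counter=7 r=(7,8) succ=(0,0) retry=(0,0)
3. T1 CAS -> counter=8 r=(7,8) succ=(1,0) retry=(0,0)
4. T2 CAS -> counter=9 r=(7,8) succ=(1,1) retry=(0,0)
5. T2 LOAD -> counter=9 r=(7,9) succ=(1,1) retry=(0,0)
6. T2 CAS -> counter=10 r=(7,9) succ=(1,2) retry=(0,0)
7. T2 LOAD -> counter=10 r=(7,10) succ=(1,2) retry=(0,0)
8. T2 CAS -> counter=11 r=(7,10) succ=(1,3) retry=(0,0)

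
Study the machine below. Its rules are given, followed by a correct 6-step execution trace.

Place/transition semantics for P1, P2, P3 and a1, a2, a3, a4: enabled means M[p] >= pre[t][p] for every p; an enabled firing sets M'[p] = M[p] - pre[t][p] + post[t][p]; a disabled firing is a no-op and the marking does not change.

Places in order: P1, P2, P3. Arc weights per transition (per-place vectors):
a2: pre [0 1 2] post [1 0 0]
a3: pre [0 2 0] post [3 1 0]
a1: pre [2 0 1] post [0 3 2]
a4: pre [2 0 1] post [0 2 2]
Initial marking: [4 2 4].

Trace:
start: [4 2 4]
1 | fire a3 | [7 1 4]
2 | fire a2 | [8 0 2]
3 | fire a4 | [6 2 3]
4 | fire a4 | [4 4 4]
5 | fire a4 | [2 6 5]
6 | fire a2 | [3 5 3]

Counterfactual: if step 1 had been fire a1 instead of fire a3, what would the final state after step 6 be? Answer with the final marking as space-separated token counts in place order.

2 5 2

(re-executing from step 1 with the substitution; state before step 1: [4 2 4])
1 | fire a1 | [2 5 5]
2 | fire a2 | [3 4 3]
3 | fire a4 | [1 6 4]
4 | fire a4 | [1 6 4]
5 | fire a4 | [1 6 4]
6 | fire a2 | [2 5 2]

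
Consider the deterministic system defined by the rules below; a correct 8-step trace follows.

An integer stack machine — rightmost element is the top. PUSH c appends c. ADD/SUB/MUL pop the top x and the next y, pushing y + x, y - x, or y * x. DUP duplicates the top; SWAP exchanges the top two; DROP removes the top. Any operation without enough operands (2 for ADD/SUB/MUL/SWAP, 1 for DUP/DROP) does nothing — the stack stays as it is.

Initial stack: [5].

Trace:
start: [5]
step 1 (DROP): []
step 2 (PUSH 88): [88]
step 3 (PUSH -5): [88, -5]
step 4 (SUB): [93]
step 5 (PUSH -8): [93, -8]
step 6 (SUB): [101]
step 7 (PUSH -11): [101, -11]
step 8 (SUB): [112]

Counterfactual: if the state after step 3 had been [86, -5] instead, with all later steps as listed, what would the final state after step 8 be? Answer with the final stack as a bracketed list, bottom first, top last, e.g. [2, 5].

[110]

state after step 3 := [86, -5]
step 4 (SUB): [91]
step 5 (PUSH -8): [91, -8]
step 6 (SUB): [99]
step 7 (PUSH -11): [99, -11]
step 8 (SUB): [110]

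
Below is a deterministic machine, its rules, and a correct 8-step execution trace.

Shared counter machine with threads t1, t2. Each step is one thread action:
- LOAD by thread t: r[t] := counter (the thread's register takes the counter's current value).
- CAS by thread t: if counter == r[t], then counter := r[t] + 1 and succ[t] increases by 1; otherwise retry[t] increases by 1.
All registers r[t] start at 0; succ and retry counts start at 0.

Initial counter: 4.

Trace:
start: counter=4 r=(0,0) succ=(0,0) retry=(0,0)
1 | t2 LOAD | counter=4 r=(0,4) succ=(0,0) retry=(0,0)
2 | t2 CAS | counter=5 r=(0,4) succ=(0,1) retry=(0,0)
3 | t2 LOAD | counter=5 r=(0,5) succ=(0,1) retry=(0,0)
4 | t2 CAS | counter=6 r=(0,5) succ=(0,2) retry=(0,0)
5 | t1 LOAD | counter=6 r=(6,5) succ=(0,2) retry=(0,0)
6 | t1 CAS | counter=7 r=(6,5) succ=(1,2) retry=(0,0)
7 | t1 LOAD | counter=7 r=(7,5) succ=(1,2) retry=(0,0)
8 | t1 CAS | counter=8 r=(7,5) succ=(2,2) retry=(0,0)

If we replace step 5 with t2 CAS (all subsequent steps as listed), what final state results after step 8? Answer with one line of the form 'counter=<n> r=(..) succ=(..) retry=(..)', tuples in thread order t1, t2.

(re-executing from step 5 with the substitution; state before step 5: counter=6 r=(0,5) succ=(0,2) retry=(0,0))
5 | t2 CAS | counter=6 r=(0,5) succ=(0,2) retry=(0,1)
6 | t1 CAS | counter=6 r=(0,5) succ=(0,2) retry=(1,1)
7 | t1 LOAD | counter=6 r=(6,5) succ=(0,2) retry=(1,1)
8 | t1 CAS | counter=7 r=(6,5) succ=(1,2) retry=(1,1)

counter=7 r=(6,5) succ=(1,2) retry=(1,1)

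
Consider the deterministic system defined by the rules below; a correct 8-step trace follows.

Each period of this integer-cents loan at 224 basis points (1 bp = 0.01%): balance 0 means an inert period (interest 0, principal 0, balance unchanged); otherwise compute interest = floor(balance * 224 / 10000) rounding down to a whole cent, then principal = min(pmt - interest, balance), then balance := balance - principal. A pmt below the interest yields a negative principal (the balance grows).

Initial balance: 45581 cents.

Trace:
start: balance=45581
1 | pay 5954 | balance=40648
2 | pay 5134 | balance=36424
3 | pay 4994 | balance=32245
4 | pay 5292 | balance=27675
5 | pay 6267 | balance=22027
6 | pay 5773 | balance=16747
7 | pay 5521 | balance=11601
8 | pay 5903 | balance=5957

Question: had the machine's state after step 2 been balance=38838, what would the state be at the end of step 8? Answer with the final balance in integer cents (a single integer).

8715

state after step 2 := balance=38838
3 | pay 4994 | balance=34713
4 | pay 5292 | balance=30198
5 | pay 6267 | balance=24607
6 | pay 5773 | balance=19385
7 | pay 5521 | balance=14298
8 | pay 5903 | balance=8715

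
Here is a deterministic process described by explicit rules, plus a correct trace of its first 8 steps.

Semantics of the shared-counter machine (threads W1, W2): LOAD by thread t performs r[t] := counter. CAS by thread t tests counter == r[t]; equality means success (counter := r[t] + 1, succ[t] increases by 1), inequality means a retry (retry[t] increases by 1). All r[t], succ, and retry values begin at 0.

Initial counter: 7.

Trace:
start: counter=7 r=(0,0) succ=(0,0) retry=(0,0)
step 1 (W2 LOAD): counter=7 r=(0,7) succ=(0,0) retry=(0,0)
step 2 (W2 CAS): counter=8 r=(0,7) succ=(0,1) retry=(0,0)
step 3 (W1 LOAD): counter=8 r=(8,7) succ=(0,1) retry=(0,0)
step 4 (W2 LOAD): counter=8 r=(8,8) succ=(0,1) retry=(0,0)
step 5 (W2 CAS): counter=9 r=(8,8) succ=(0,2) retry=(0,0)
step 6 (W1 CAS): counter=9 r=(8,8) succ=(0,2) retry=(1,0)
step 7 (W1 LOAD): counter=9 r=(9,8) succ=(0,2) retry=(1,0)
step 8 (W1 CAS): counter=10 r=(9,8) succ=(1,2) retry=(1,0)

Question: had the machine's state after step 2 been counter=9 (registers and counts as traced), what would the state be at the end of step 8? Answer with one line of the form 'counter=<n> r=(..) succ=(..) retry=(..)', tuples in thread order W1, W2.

counter=11 r=(10,9) succ=(1,2) retry=(1,0)

state after step 2 := counter=9 r=(0,7) succ=(0,1) retry=(0,0)
step 3 (W1 LOAD): counter=9 r=(9,7) succ=(0,1) retry=(0,0)
step 4 (W2 LOAD): counter=9 r=(9,9) succ=(0,1) retry=(0,0)
step 5 (W2 CAS): counter=10 r=(9,9) succ=(0,2) retry=(0,0)
step 6 (W1 CAS): counter=10 r=(9,9) succ=(0,2) retry=(1,0)
step 7 (W1 LOAD): counter=10 r=(10,9) succ=(0,2) retry=(1,0)
step 8 (W1 CAS): counter=11 r=(10,9) succ=(1,2) retry=(1,0)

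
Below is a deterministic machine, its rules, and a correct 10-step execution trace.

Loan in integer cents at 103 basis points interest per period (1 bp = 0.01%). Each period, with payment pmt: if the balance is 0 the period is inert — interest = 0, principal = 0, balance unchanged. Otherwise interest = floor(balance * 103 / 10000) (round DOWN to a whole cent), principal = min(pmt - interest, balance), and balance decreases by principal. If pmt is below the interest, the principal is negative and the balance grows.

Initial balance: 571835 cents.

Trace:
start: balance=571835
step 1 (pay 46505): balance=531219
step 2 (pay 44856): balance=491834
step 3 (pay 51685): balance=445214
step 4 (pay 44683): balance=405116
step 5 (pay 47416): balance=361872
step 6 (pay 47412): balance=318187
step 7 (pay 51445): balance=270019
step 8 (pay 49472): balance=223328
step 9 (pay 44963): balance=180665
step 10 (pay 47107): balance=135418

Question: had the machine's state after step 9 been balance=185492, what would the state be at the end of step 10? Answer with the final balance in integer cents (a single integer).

state after step 9 := balance=185492
step 10 (pay 47107): balance=140295

140295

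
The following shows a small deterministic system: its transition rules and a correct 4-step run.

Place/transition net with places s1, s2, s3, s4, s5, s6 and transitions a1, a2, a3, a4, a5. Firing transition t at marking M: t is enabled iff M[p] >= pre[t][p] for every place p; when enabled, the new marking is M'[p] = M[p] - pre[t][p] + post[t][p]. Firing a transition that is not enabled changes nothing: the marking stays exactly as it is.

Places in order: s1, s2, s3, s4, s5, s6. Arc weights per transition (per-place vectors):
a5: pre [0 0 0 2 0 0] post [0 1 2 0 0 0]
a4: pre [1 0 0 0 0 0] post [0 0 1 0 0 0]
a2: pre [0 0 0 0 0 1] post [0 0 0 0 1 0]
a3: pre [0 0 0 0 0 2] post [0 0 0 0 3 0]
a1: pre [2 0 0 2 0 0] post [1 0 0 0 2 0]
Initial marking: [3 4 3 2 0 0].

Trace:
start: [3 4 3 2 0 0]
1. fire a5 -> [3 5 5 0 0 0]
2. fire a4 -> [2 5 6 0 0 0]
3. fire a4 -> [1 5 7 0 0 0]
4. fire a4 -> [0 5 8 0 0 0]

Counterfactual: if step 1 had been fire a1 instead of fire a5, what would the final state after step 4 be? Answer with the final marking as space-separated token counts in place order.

0 4 5 0 2 0

(re-executing from step 1 with the substitution; state before step 1: [3 4 3 2 0 0])
1. fire a1 -> [2 4 3 0 2 0]
2. fire a4 -> [1 4 4 0 2 0]
3. fire a4 -> [0 4 5 0 2 0]
4. fire a4 -> [0 4 5 0 2 0]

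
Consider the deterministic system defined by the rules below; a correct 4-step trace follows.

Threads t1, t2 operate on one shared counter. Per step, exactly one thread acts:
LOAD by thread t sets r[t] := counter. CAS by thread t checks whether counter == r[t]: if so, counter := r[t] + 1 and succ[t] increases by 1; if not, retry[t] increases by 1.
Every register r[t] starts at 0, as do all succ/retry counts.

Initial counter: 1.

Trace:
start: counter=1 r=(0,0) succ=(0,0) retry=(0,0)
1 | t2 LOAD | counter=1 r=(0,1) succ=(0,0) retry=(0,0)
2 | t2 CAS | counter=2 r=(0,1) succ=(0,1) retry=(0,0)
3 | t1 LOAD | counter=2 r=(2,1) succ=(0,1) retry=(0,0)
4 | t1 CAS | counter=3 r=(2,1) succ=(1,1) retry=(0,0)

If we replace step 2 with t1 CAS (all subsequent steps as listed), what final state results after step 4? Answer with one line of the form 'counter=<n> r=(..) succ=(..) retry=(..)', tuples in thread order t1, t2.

counter=2 r=(1,1) succ=(1,0) retry=(1,0)

(re-executing from step 2 with the substitution; state before step 2: counter=1 r=(0,1) succ=(0,0) retry=(0,0))
2 | t1 CAS | counter=1 r=(0,1) succ=(0,0) retry=(1,0)
3 | t1 LOAD | counter=1 r=(1,1) succ=(0,0) retry=(1,0)
4 | t1 CAS | counter=2 r=(1,1) succ=(1,0) retry=(1,0)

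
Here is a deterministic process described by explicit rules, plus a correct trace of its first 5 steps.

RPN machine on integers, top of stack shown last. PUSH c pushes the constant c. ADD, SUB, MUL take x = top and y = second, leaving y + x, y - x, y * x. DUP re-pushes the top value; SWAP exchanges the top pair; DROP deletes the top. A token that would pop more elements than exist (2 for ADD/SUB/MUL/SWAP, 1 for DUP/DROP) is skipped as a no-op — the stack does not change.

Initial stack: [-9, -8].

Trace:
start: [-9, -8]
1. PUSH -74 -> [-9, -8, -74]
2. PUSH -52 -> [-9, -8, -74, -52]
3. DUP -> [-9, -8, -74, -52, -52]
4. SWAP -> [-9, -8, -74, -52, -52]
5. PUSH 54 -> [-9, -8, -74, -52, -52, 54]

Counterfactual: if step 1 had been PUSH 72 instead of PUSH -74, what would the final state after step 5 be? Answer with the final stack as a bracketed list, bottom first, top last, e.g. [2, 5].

[-9, -8, 72, -52, -52, 54]

(re-executing from step 1 with the substitution; state before step 1: [-9, -8])
1. PUSH 72 -> [-9, -8, 72]
2. PUSH -52 -> [-9, -8, 72, -52]
3. DUP -> [-9, -8, 72, -52, -52]
4. SWAP -> [-9, -8, 72, -52, -52]
5. PUSH 54 -> [-9, -8, 72, -52, -52, 54]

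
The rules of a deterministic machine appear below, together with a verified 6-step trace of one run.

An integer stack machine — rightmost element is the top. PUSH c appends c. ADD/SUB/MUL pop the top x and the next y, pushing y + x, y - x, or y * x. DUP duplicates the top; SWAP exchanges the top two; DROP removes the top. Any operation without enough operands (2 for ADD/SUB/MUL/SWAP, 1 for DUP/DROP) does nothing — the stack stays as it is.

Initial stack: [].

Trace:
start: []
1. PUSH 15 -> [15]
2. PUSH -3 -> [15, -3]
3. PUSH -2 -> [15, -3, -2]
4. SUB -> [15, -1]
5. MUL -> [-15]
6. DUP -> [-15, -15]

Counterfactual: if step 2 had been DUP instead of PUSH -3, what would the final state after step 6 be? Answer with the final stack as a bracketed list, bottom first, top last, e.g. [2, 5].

(re-executing from step 2 with the substitution; state before step 2: [15])
2. DUP -> [15, 15]
3. PUSH -2 -> [15, 15, -2]
4. SUB -> [15, 17]
5. MUL -> [255]
6. DUP -> [255, 255]

[255, 255]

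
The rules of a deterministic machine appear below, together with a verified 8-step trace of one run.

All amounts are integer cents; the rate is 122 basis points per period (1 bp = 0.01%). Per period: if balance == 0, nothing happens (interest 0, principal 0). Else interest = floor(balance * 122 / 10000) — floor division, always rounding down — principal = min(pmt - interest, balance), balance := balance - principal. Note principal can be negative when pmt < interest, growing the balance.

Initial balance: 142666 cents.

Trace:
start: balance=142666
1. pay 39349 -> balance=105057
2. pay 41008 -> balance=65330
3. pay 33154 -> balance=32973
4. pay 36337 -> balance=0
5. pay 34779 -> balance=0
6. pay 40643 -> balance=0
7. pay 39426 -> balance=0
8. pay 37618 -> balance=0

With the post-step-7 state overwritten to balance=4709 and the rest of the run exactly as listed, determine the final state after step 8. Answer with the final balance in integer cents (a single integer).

0

state after step 7 := balance=4709
8. pay 37618 -> balance=0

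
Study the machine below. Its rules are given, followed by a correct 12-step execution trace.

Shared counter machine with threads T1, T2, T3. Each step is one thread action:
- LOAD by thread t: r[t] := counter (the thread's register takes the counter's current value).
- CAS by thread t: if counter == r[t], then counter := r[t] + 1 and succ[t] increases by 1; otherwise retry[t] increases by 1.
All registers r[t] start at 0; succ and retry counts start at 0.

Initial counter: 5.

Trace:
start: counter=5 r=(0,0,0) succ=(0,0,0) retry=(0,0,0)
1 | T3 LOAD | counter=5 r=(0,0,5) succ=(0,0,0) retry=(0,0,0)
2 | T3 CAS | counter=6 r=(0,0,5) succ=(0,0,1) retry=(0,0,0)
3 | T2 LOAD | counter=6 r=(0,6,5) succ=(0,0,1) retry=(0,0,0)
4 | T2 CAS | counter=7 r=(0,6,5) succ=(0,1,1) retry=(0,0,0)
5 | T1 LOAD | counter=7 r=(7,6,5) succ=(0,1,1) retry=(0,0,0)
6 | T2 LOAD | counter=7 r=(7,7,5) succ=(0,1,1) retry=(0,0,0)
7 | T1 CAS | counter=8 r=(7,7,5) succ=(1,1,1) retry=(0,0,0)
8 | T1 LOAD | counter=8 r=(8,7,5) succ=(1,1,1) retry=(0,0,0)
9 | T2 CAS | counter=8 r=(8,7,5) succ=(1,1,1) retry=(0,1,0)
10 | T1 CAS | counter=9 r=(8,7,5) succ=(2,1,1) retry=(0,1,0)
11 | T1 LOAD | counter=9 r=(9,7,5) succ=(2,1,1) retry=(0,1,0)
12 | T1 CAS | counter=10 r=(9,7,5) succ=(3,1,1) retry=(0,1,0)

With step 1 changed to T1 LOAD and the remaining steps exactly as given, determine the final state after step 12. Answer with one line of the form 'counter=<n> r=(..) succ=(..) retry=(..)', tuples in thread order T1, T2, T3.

(re-executing from step 1 with the substitution; state before step 1: counter=5 r=(0,0,0) succ=(0,0,0) retry=(0,0,0))
1 | T1 LOAD | counter=5 r=(5,0,0) succ=(0,0,0) retry=(0,0,0)
2 | T3 CAS | counter=5 r=(5,0,0) succ=(0,0,0) retry=(0,0,1)
3 | T2 LOAD | counter=5 r=(5,5,0) succ=(0,0,0) retry=(0,0,1)
4 | T2 CAS | counter=6 r=(5,5,0) succ=(0,1,0) retry=(0,0,1)
5 | T1 LOAD | counter=6 r=(6,5,0) succ=(0,1,0) retry=(0,0,1)
6 | T2 LOAD | counter=6 r=(6,6,0) succ=(0,1,0) retry=(0,0,1)
7 | T1 CAS | counter=7 r=(6,6,0) succ=(1,1,0) retry=(0,0,1)
8 | T1 LOAD | counter=7 r=(7,6,0) succ=(1,1,0) retry=(0,0,1)
9 | T2 CAS | counter=7 r=(7,6,0) succ=(1,1,0) retry=(0,1,1)
10 | T1 CAS | counter=8 r=(7,6,0) succ=(2,1,0) retry=(0,1,1)
11 | T1 LOAD | counter=8 r=(8,6,0) succ=(2,1,0) retry=(0,1,1)
12 | T1 CAS | counter=9 r=(8,6,0) succ=(3,1,0) retry=(0,1,1)

counter=9 r=(8,6,0) succ=(3,1,0) retry=(0,1,1)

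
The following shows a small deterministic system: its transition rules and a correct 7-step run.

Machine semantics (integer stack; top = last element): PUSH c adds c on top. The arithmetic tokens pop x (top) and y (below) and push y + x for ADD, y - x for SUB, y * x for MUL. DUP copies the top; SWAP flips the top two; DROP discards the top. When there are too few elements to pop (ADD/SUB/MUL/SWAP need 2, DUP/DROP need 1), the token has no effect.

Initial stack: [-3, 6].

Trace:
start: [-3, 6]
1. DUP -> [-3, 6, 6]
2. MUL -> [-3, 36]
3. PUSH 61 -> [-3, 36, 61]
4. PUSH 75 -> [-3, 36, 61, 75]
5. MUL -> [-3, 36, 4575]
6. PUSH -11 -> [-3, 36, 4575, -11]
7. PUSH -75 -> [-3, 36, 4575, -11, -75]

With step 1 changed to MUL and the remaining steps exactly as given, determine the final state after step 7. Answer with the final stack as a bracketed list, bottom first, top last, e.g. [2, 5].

(re-executing from step 1 with the substitution; state before step 1: [-3, 6])
1. MUL -> [-18]
2. MUL -> [-18]
3. PUSH 61 -> [-18, 61]
4. PUSH 75 -> [-18, 61, 75]
5. MUL -> [-18, 4575]
6. PUSH -11 -> [-18, 4575, -11]
7. PUSH -75 -> [-18, 4575, -11, -75]

[-18, 4575, -11, -75]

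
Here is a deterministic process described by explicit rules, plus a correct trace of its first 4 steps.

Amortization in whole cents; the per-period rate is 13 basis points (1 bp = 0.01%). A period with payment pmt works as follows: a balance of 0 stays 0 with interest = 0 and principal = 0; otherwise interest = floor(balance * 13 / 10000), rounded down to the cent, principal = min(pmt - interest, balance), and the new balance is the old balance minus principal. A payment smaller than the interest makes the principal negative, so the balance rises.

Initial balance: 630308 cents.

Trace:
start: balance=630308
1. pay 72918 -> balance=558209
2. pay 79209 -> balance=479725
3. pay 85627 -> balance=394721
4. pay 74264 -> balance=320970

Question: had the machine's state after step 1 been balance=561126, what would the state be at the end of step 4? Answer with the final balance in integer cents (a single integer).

state after step 1 := balance=561126
2. pay 79209 -> balance=482646
3. pay 85627 -> balance=397646
4. pay 74264 -> balance=323898

323898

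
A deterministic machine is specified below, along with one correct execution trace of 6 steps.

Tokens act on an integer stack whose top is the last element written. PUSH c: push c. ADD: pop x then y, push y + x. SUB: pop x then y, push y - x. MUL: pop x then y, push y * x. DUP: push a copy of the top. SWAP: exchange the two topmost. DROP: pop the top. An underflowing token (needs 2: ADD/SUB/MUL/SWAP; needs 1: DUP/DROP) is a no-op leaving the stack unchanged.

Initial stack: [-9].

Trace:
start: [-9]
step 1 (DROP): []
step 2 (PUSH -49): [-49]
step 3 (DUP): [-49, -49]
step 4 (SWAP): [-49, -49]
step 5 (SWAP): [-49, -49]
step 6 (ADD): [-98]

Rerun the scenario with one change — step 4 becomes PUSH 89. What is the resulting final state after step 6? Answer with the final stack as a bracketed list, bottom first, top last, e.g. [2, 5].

[-49, 40]

(re-executing from step 4 with the substitution; state before step 4: [-49, -49])
step 4 (PUSH 89): [-49, -49, 89]
step 5 (SWAP): [-49, 89, -49]
step 6 (ADD): [-49, 40]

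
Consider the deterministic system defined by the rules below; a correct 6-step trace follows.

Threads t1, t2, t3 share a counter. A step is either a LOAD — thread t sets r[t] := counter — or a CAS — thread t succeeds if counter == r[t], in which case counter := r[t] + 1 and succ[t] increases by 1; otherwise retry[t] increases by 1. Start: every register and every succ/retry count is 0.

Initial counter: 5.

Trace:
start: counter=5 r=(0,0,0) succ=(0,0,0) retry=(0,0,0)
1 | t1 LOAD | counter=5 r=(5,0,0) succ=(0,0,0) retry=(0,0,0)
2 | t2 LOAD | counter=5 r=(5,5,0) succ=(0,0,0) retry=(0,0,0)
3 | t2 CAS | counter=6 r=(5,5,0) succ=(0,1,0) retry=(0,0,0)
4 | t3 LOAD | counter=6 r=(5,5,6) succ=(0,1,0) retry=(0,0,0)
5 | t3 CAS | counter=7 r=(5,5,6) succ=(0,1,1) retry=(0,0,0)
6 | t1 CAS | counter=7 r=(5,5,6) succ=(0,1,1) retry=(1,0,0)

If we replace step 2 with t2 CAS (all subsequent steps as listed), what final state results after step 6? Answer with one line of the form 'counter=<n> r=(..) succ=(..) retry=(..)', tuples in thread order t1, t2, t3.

(re-executing from step 2 with the substitution; state before step 2: counter=5 r=(5,0,0) succ=(0,0,0) retry=(0,0,0))
2 | t2 CAS | counter=5 r=(5,0,0) succ=(0,0,0) retry=(0,1,0)
3 | t2 CAS | counter=5 r=(5,0,0) succ=(0,0,0) retry=(0,2,0)
4 | t3 LOAD | counter=5 r=(5,0,5) succ=(0,0,0) retry=(0,2,0)
5 | t3 CAS | counter=6 r=(5,0,5) succ=(0,0,1) retry=(0,2,0)
6 | t1 CAS | counter=6 r=(5,0,5) succ=(0,0,1) retry=(1,2,0)

counter=6 r=(5,0,5) succ=(0,0,1) retry=(1,2,0)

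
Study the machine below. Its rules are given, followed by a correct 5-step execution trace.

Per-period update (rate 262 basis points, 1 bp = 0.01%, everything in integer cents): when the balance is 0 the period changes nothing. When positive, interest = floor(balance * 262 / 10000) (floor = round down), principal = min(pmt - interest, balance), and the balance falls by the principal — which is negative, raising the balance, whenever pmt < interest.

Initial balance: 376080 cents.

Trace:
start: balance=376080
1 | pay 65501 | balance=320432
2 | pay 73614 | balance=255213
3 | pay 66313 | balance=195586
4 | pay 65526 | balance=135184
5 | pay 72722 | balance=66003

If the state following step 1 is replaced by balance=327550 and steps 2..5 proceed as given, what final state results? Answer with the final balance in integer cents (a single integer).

state after step 1 := balance=327550
2 | pay 73614 | balance=262517
3 | pay 66313 | balance=203081
4 | pay 65526 | balance=142875
5 | pay 72722 | balance=73896

73896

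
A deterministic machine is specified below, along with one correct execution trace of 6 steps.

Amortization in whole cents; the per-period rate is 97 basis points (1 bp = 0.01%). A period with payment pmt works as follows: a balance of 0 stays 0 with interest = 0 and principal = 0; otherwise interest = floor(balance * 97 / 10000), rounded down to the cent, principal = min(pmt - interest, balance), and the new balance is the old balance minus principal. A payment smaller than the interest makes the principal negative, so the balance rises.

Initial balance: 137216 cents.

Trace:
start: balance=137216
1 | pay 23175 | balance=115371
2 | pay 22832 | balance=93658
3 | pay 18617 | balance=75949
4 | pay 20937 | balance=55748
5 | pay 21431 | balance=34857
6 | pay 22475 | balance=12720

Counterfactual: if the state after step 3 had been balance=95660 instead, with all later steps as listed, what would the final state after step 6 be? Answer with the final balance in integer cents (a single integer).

state after step 3 := balance=95660
4 | pay 20937 | balance=75650
5 | pay 21431 | balance=54952
6 | pay 22475 | balance=33010

33010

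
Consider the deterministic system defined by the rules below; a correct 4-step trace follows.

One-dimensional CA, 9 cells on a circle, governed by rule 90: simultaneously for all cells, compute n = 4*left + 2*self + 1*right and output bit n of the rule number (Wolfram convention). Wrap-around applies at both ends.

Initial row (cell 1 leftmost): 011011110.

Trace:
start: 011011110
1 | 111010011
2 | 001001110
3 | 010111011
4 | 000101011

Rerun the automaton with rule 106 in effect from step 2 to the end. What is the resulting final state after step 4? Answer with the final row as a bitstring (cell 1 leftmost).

110111010

(re-executing steps 2..4 under rule 106; state before step 2: 111010011)
2 | 001100110
3 | 011101110
4 | 110111010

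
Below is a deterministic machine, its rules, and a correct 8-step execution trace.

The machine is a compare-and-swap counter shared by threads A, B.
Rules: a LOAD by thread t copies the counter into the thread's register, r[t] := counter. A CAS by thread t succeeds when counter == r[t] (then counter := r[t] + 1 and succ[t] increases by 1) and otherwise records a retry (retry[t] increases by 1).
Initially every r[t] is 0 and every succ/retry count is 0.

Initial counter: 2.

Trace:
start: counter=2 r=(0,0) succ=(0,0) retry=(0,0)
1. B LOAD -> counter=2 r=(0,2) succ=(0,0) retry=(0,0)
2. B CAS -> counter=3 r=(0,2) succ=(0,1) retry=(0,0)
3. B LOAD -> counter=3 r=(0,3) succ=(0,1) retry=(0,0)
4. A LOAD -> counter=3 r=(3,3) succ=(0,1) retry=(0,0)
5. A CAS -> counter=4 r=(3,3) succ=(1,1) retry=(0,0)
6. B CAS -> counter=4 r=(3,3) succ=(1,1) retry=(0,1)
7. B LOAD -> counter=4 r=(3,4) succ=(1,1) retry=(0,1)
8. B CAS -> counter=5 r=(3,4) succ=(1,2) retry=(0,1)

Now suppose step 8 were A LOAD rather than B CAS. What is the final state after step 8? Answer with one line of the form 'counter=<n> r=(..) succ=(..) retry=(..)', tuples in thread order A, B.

counter=4 r=(4,4) succ=(1,1) retry=(0,1)

(re-executing from step 8 with the substitution; state before step 8: counter=4 r=(3,4) succ=(1,1) retry=(0,1))
8. A LOAD -> counter=4 r=(4,4) succ=(1,1) retry=(0,1)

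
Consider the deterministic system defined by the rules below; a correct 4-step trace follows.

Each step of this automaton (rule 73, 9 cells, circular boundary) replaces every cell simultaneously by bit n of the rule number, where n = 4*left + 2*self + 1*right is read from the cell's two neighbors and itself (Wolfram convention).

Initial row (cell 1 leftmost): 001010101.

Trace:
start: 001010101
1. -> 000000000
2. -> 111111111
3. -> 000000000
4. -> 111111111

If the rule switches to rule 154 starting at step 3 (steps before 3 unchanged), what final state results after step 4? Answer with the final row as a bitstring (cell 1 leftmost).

111111111

(re-executing steps 3..4 under rule 154; state before step 3: 111111111)
3. -> 111111111
4. -> 111111111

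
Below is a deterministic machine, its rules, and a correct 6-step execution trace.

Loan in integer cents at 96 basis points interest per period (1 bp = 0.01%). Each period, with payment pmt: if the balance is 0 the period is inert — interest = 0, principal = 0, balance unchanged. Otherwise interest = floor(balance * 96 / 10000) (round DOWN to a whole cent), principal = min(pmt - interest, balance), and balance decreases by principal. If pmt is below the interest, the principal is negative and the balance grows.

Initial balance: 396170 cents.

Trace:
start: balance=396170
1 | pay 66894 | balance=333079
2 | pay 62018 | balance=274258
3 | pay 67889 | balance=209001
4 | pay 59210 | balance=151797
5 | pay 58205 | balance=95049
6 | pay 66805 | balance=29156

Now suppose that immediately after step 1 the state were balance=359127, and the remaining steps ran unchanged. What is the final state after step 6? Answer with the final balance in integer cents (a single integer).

state after step 1 := balance=359127
2 | pay 62018 | balance=300556
3 | pay 67889 | balance=235552
4 | pay 59210 | balance=178603
5 | pay 58205 | balance=122112
6 | pay 66805 | balance=56479

56479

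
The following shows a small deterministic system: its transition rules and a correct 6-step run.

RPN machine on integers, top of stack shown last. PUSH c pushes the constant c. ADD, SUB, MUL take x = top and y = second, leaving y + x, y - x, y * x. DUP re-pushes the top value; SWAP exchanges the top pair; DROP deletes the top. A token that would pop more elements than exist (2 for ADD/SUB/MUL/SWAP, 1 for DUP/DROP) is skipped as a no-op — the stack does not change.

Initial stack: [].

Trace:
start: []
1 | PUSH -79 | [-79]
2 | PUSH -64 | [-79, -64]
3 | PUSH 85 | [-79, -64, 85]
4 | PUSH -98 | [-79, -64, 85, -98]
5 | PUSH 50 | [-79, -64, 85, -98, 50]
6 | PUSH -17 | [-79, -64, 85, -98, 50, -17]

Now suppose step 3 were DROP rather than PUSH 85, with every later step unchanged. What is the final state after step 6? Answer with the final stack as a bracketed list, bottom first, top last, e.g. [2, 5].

(re-executing from step 3 with the substitution; state before step 3: [-79, -64])
3 | DROP | [-79]
4 | PUSH -98 | [-79, -98]
5 | PUSH 50 | [-79, -98, 50]
6 | PUSH -17 | [-79, -98, 50, -17]

[-79, -98, 50, -17]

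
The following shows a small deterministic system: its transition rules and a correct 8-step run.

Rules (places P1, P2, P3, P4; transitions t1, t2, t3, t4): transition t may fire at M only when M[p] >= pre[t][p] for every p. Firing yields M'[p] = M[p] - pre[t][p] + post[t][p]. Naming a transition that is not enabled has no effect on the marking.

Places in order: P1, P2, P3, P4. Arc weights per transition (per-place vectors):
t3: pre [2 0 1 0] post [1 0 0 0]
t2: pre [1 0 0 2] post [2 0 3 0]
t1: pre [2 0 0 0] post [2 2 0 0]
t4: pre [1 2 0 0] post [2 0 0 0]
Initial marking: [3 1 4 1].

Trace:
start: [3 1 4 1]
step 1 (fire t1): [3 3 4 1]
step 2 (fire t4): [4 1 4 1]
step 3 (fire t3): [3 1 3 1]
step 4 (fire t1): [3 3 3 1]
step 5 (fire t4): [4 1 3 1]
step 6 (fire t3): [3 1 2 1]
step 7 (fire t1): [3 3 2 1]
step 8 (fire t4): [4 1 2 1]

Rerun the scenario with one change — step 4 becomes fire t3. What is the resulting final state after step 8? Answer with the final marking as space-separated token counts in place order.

1 1 1 1

(re-executing from step 4 with the substitution; state before step 4: [3 1 3 1])
step 4 (fire t3): [2 1 2 1]
step 5 (fire t4): [2 1 2 1]
step 6 (fire t3): [1 1 1 1]
step 7 (fire t1): [1 1 1 1]
step 8 (fire t4): [1 1 1 1]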